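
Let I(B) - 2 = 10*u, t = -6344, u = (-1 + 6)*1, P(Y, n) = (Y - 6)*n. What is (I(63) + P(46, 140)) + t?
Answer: -692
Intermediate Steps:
P(Y, n) = n*(-6 + Y) (P(Y, n) = (-6 + Y)*n = n*(-6 + Y))
u = 5 (u = 5*1 = 5)
I(B) = 52 (I(B) = 2 + 10*5 = 2 + 50 = 52)
(I(63) + P(46, 140)) + t = (52 + 140*(-6 + 46)) - 6344 = (52 + 140*40) - 6344 = (52 + 5600) - 6344 = 5652 - 6344 = -692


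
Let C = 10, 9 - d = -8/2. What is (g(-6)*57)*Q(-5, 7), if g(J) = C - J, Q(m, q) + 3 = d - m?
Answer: 13680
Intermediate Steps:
d = 13 (d = 9 - (-8)/2 = 9 - 1*(-4) = 9 + 4 = 13)
Q(m, q) = 10 - m (Q(m, q) = -3 + (13 - m) = 10 - m)
g(J) = 10 - J
(g(-6)*57)*Q(-5, 7) = ((10 - 1*(-6))*57)*(10 - 1*(-5)) = ((10 + 6)*57)*(10 + 5) = (16*57)*15 = 912*15 = 13680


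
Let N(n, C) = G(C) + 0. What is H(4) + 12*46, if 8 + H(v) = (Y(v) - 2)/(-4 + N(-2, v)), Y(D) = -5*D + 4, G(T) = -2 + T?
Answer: 553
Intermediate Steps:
Y(D) = 4 - 5*D
N(n, C) = -2 + C (N(n, C) = (-2 + C) + 0 = -2 + C)
H(v) = -8 + (2 - 5*v)/(-6 + v) (H(v) = -8 + ((4 - 5*v) - 2)/(-4 + (-2 + v)) = -8 + (2 - 5*v)/(-6 + v))
H(4) + 12*46 = (50 - 13*4)/(-6 + 4) + 12*46 = (50 - 52)/(-2) + 552 = -1/2*(-2) + 552 = 1 + 552 = 553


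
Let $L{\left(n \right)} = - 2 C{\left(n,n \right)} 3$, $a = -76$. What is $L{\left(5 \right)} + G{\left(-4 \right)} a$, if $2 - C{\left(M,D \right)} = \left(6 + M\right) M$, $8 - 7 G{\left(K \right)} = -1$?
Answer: $\frac{1542}{7} \approx 220.29$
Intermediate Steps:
$G{\left(K \right)} = \frac{9}{7}$ ($G{\left(K \right)} = \frac{8}{7} - - \frac{1}{7} = \frac{8}{7} + \frac{1}{7} = \frac{9}{7}$)
$C{\left(M,D \right)} = 2 - M \left(6 + M\right)$ ($C{\left(M,D \right)} = 2 - \left(6 + M\right) M = 2 - M \left(6 + M\right)$)
$L{\left(n \right)} = -12 + 6 n^{2} + 36 n$ ($L{\left(n \right)} = - 2 \left(2 - n^{2} - 6 n\right) 3 = \left(-4 + 2 n^{2} + 12 n\right) 3 = -12 + 6 n^{2} + 36 n$)
$L{\left(5 \right)} + G{\left(-4 \right)} a = \left(-12 + 6 \cdot 5^{2} + 36 \cdot 5\right) + \frac{9}{7} \left(-76\right) = \left(-12 + 6 \cdot 25 + 180\right) - \frac{684}{7} = \left(-12 + 150 + 180\right) - \frac{684}{7} = 318 - \frac{684}{7} = \frac{1542}{7}$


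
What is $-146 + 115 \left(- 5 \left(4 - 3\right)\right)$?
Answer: $-721$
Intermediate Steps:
$-146 + 115 \left(- 5 \left(4 - 3\right)\right) = -146 + 115 \left(\left(-5\right) 1\right) = -146 + 115 \left(-5\right) = -146 - 575 = -721$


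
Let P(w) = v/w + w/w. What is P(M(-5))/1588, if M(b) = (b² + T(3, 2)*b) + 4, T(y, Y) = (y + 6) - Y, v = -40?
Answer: 23/4764 ≈ 0.0048279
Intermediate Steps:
T(y, Y) = 6 + y - Y (T(y, Y) = (6 + y) - Y = 6 + y - Y)
M(b) = 4 + b² + 7*b (M(b) = (b² + (6 + 3 - 1*2)*b) + 4 = (b² + (6 + 3 - 2)*b) + 4 = (b² + 7*b) + 4 = 4 + b² + 7*b)
P(w) = 1 - 40/w (P(w) = -40/w + w/w = -40/w + 1 = 1 - 40/w)
P(M(-5))/1588 = ((-40 + (4 + (-5)² + 7*(-5)))/(4 + (-5)² + 7*(-5)))/1588 = ((-40 + (4 + 25 - 35))/(4 + 25 - 35))*(1/1588) = ((-40 - 6)/(-6))*(1/1588) = -⅙*(-46)*(1/1588) = (23/3)*(1/1588) = 23/4764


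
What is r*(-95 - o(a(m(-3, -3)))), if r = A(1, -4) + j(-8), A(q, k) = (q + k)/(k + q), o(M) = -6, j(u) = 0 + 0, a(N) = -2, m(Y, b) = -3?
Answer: -89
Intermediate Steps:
j(u) = 0
A(q, k) = 1 (A(q, k) = (k + q)/(k + q) = 1)
r = 1 (r = 1 + 0 = 1)
r*(-95 - o(a(m(-3, -3)))) = 1*(-95 - 1*(-6)) = 1*(-95 + 6) = 1*(-89) = -89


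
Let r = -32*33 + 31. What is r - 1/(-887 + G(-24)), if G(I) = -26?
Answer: -935824/913 ≈ -1025.0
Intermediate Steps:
r = -1025 (r = -1056 + 31 = -1025)
r - 1/(-887 + G(-24)) = -1025 - 1/(-887 - 26) = -1025 - 1/(-913) = -1025 - 1*(-1/913) = -1025 + 1/913 = -935824/913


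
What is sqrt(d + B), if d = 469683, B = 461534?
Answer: sqrt(931217) ≈ 965.00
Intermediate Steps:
sqrt(d + B) = sqrt(469683 + 461534) = sqrt(931217)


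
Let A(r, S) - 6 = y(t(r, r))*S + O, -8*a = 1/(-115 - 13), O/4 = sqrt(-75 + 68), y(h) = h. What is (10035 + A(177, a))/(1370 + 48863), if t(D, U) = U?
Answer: 10282161/51438592 + 4*I*sqrt(7)/50233 ≈ 0.19989 + 0.00021068*I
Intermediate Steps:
O = 4*I*sqrt(7) (O = 4*sqrt(-75 + 68) = 4*sqrt(-7) = 4*(I*sqrt(7)) = 4*I*sqrt(7) ≈ 10.583*I)
a = 1/1024 (a = -1/(8*(-115 - 13)) = -1/8/(-128) = -1/8*(-1/128) = 1/1024 ≈ 0.00097656)
A(r, S) = 6 + S*r + 4*I*sqrt(7) (A(r, S) = 6 + (r*S + 4*I*sqrt(7)) = 6 + (S*r + 4*I*sqrt(7)) = 6 + S*r + 4*I*sqrt(7))
(10035 + A(177, a))/(1370 + 48863) = (10035 + (6 + (1/1024)*177 + 4*I*sqrt(7)))/(1370 + 48863) = (10035 + (6 + 177/1024 + 4*I*sqrt(7)))/50233 = (10035 + (6321/1024 + 4*I*sqrt(7)))*(1/50233) = (10282161/1024 + 4*I*sqrt(7))*(1/50233) = 10282161/51438592 + 4*I*sqrt(7)/50233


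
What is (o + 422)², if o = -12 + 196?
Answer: 367236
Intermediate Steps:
o = 184
(o + 422)² = (184 + 422)² = 606² = 367236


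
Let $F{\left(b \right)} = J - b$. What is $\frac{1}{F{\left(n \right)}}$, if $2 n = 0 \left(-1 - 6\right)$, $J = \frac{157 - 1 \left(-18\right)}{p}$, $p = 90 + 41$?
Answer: $\frac{131}{175} \approx 0.74857$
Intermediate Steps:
$p = 131$
$J = \frac{175}{131}$ ($J = \frac{157 - 1 \left(-18\right)}{131} = \left(157 - -18\right) \frac{1}{131} = \left(157 + 18\right) \frac{1}{131} = 175 \cdot \frac{1}{131} = \frac{175}{131} \approx 1.3359$)
$n = 0$ ($n = \frac{0 \left(-1 - 6\right)}{2} = \frac{0 \left(-7\right)}{2} = \frac{1}{2} \cdot 0 = 0$)
$F{\left(b \right)} = \frac{175}{131} - b$
$\frac{1}{F{\left(n \right)}} = \frac{1}{\frac{175}{131} - 0} = \frac{1}{\frac{175}{131} + 0} = \frac{1}{\frac{175}{131}} = \frac{131}{175}$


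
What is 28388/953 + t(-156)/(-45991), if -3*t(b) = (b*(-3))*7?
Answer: 1306633184/43829423 ≈ 29.812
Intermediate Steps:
t(b) = 7*b (t(b) = -b*(-3)*7/3 = -(-3*b)*7/3 = -(-7)*b = 7*b)
28388/953 + t(-156)/(-45991) = 28388/953 + (7*(-156))/(-45991) = 28388*(1/953) - 1092*(-1/45991) = 28388/953 + 1092/45991 = 1306633184/43829423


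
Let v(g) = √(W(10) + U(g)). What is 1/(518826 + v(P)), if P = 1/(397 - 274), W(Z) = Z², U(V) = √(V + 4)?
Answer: 1/(518826 + √(100 + √60639/123)) ≈ 1.9274e-6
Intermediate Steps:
U(V) = √(4 + V)
P = 1/123 ≈ 0.0081301
v(g) = √(100 + √(4 + g)) (v(g) = √(10² + √(4 + g)) = √(100 + √(4 + g)))
1/(518826 + v(P)) = 1/(518826 + √(100 + √(4 + 1/123))) = 1/(518826 + √(100 + √(493/123))) = 1/(518826 + √(100 + √60639/123))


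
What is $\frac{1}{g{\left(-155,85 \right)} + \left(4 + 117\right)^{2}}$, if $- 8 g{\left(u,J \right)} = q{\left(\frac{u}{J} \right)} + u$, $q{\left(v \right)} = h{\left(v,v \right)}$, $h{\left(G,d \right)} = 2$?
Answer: $\frac{8}{117281} \approx 6.8212 \cdot 10^{-5}$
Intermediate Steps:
$q{\left(v \right)} = 2$
$g{\left(u,J \right)} = - \frac{1}{4} - \frac{u}{8}$ ($g{\left(u,J \right)} = - \frac{2 + u}{8} = - \frac{1}{4} - \frac{u}{8}$)
$\frac{1}{g{\left(-155,85 \right)} + \left(4 + 117\right)^{2}} = \frac{1}{\left(- \frac{1}{4} - - \frac{155}{8}\right) + \left(4 + 117\right)^{2}} = \frac{1}{\left(- \frac{1}{4} + \frac{155}{8}\right) + 121^{2}} = \frac{1}{\frac{153}{8} + 14641} = \frac{1}{\frac{117281}{8}} = \frac{8}{117281}$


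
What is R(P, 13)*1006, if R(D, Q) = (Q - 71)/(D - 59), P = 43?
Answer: 14587/4 ≈ 3646.8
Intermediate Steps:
R(D, Q) = (-71 + Q)/(-59 + D)
R(P, 13)*1006 = ((-71 + 13)/(-59 + 43))*1006 = (-58/(-16))*1006 = -1/16*(-58)*1006 = (29/8)*1006 = 14587/4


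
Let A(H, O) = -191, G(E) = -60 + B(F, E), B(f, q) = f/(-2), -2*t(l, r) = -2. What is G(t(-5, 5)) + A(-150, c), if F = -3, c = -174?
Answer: -499/2 ≈ -249.50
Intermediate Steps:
t(l, r) = 1 (t(l, r) = -½*(-2) = 1)
B(f, q) = -f/2 (B(f, q) = f*(-½) = -f/2)
G(E) = -117/2 (G(E) = -60 - ½*(-3) = -60 + 3/2 = -117/2)
G(t(-5, 5)) + A(-150, c) = -117/2 - 191 = -499/2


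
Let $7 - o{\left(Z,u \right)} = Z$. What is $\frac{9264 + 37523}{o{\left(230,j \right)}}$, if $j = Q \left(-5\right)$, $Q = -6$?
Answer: $- \frac{46787}{223} \approx -209.81$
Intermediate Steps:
$j = 30$ ($j = \left(-6\right) \left(-5\right) = 30$)
$o{\left(Z,u \right)} = 7 - Z$
$\frac{9264 + 37523}{o{\left(230,j \right)}} = \frac{9264 + 37523}{7 - 230} = \frac{46787}{7 - 230} = \frac{46787}{-223} = 46787 \left(- \frac{1}{223}\right) = - \frac{46787}{223}$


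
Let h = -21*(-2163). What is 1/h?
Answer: 1/45423 ≈ 2.2015e-5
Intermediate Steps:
h = 45423
1/h = 1/45423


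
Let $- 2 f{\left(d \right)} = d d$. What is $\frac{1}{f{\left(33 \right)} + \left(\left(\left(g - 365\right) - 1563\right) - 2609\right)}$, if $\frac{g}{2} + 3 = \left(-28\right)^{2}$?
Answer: $- \frac{2}{7039} \approx -0.00028413$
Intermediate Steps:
$g = 1562$ ($g = -6 + 2 \left(-28\right)^{2} = -6 + 2 \cdot 784 = -6 + 1568 = 1562$)
$f{\left(d \right)} = - \frac{d^{2}}{2}$ ($f{\left(d \right)} = - \frac{d d}{2} = - \frac{d^{2}}{2}$)
$\frac{1}{f{\left(33 \right)} + \left(\left(\left(g - 365\right) - 1563\right) - 2609\right)} = \frac{1}{- \frac{33^{2}}{2} + \left(\left(\left(1562 - 365\right) - 1563\right) - 2609\right)} = \frac{1}{\left(- \frac{1}{2}\right) 1089 + \left(\left(1197 - 1563\right) - 2609\right)} = \frac{1}{- \frac{1089}{2} - 2975} = \frac{1}{- \frac{7039}{2}} = - \frac{2}{7039}$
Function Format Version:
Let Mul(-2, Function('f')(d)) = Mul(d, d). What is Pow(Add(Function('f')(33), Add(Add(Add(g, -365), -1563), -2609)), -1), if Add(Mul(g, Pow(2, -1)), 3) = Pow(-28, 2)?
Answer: Rational(-2, 7039) ≈ -0.00028413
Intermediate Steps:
g = 1562 (g = Add(-6, Mul(2, Pow(-28, 2))) = Add(-6, Mul(2, 784)) = Add(-6, 1568) = 1562)
Function('f')(d) = Mul(Rational(-1, 2), Pow(d, 2)) (Function('f')(d) = Mul(Rational(-1, 2), Mul(d, d)) = Mul(Rational(-1, 2), Pow(d, 2)))
Pow(Add(Function('f')(33), Add(Add(Add(g, -365), -1563), -2609)), -1) = Pow(Add(Mul(Rational(-1, 2), Pow(33, 2)), Add(Add(Add(1562, -365), -1563), -2609)), -1) = Pow(Add(Mul(Rational(-1, 2), 1089), Add(Add(1197, -1563), -2609)), -1) = Pow(Add(Rational(-1089, 2), Add(-366, -2609)), -1) = Pow(Add(Rational(-1089, 2), -2975), -1) = Pow(Rational(-7039, 2), -1) = Rational(-2, 7039)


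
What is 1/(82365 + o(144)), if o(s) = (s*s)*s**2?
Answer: 1/430064061 ≈ 2.3252e-9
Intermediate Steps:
o(s) = s**4 (o(s) = s**2*s**2 = s**4)
1/(82365 + o(144)) = 1/(82365 + 144**4) = 1/(82365 + 429981696) = 1/430064061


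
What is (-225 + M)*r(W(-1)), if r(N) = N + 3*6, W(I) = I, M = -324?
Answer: -9333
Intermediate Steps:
r(N) = 18 + N (r(N) = N + 18 = 18 + N)
(-225 + M)*r(W(-1)) = (-225 - 324)*(18 - 1) = -549*17 = -9333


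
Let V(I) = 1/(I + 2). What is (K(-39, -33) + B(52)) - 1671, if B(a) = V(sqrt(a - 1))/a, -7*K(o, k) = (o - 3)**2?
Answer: -2349907/1222 + sqrt(51)/2444 ≈ -1923.0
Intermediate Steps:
K(o, k) = -(-3 + o)**2/7 (K(o, k) = -(o - 3)**2/7 = -(-3 + o)**2/7)
V(I) = 1/(2 + I)
B(a) = 1/(a*(2 + sqrt(-1 + a))) (B(a) = 1/((2 + sqrt(a - 1))*a) = 1/((2 + sqrt(-1 + a))*a) = 1/(a*(2 + sqrt(-1 + a))))
(K(-39, -33) + B(52)) - 1671 = (-(-3 - 39)**2/7 + 1/(52*(2 + sqrt(-1 + 52)))) - 1671 = (-1/7*(-42)**2 + 1/(52*(2 + sqrt(51)))) - 1671 = (-1/7*1764 + 1/(52*(2 + sqrt(51)))) - 1671 = (-252 + 1/(52*(2 + sqrt(51)))) - 1671 = -1923 + 1/(52*(2 + sqrt(51)))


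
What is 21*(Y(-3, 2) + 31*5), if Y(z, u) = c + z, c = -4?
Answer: 3108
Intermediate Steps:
Y(z, u) = -4 + z
21*(Y(-3, 2) + 31*5) = 21*((-4 - 3) + 31*5) = 21*(-7 + 155) = 21*148 = 3108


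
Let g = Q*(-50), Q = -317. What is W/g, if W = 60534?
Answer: 30267/7925 ≈ 3.8192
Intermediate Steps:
g = 15850 (g = -317*(-50) = 15850)
W/g = 60534/15850 = 60534*(1/15850) = 30267/7925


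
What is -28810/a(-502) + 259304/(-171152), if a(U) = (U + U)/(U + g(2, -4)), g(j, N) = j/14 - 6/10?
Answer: -542023300043/37589258 ≈ -14420.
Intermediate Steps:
g(j, N) = -⅗ + j/14 (g(j, N) = j*(1/14) - 6*⅒ = j/14 - ⅗ = -⅗ + j/14)
a(U) = 2*U/(-16/35 + U) (a(U) = (U + U)/(U + (-⅗ + (1/14)*2)) = (2*U)/(U + (-⅗ + ⅐)) = (2*U)/(U - 16/35) = (2*U)/(-16/35 + U) = 2*U/(-16/35 + U))
-28810/a(-502) + 259304/(-171152) = -28810/(70*(-502)/(-16 + 35*(-502))) + 259304/(-171152) = -28810/(70*(-502)/(-16 - 17570)) + 259304*(-1/171152) = -28810/(70*(-502)/(-17586)) - 32413/21394 = -28810/(70*(-502)*(-1/17586)) - 32413/21394 = -28810/17570/8793 - 32413/21394 = -28810*8793/17570 - 32413/21394 = -25332633/1757 - 32413/21394 = -542023300043/37589258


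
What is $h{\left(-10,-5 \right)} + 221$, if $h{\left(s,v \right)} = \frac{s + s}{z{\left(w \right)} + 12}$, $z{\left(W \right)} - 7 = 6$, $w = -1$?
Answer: $\frac{1101}{5} \approx 220.2$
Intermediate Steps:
$z{\left(W \right)} = 13$ ($z{\left(W \right)} = 7 + 6 = 13$)
$h{\left(s,v \right)} = \frac{2 s}{25}$ ($h{\left(s,v \right)} = \frac{s + s}{13 + 12} = \frac{2 s}{25}$)
$h{\left(-10,-5 \right)} + 221 = \frac{2}{25} \left(-10\right) + 221 = - \frac{4}{5} + 221 = \frac{1101}{5}$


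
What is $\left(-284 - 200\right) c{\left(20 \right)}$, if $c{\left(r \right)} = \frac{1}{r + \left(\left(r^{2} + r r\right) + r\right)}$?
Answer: $- \frac{121}{210} \approx -0.57619$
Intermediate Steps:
$c{\left(r \right)} = \frac{1}{2 r + 2 r^{2}}$ ($c{\left(r \right)} = \frac{1}{r + \left(\left(r^{2} + r^{2}\right) + r\right)} = \frac{1}{r + \left(2 r^{2} + r\right)} = \frac{1}{r + \left(r + 2 r^{2}\right)} = \frac{1}{2 r + 2 r^{2}}$)
$\left(-284 - 200\right) c{\left(20 \right)} = \left(-284 - 200\right) \frac{1}{2 \cdot 20 \left(1 + 20\right)} = - 484 \cdot \frac{1}{2} \cdot \frac{1}{20} \cdot \frac{1}{21} = \left(-484\right) \frac{1}{840} = - \frac{121}{210}$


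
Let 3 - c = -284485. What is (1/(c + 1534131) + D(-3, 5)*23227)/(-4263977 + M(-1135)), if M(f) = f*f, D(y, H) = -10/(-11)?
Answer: -38400966831/5411759126488 ≈ -0.0070958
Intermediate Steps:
D(y, H) = 10/11 (D(y, H) = -10*(-1/11) = 10/11)
c = 284488 (c = 3 - 1*(-284485) = 3 + 284485 = 284488)
M(f) = f²
(1/(c + 1534131) + D(-3, 5)*23227)/(-4263977 + M(-1135)) = (1/(284488 + 1534131) + (10/11)*23227)/(-4263977 + (-1135)²) = (1/1818619 + 232270/11)/(-4263977 + 1288225) = (1/1818619 + 232270/11)/(-2975752) = (38400966831/1818619)*(-1/2975752) = -38400966831/5411759126488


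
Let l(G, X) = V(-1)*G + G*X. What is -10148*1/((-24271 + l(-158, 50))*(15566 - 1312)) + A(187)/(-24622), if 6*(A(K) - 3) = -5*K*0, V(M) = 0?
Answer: -562916123/5645399057974 ≈ -9.9712e-5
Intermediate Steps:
l(G, X) = G*X (l(G, X) = 0*G + G*X = 0 + G*X = G*X)
A(K) = 3 (A(K) = 3 + (-5*K*0)/6 = 3 + (⅙)*0 = 3 + 0 = 3)
-10148*1/((-24271 + l(-158, 50))*(15566 - 1312)) + A(187)/(-24622) = -10148*1/((-24271 - 158*50)*(15566 - 1312)) + 3/(-24622) = -10148*1/(14254*(-24271 - 7900)) + 3*(-1/24622) = -10148/(14254*(-32171)) - 3/24622 = -10148/(-458565434) - 3/24622 = -10148*(-1/458565434) - 3/24622 = 5074/229282717 - 3/24622 = -562916123/5645399057974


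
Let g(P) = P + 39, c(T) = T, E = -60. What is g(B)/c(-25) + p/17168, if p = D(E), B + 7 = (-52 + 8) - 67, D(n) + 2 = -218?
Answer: 337693/107300 ≈ 3.1472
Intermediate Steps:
D(n) = -220 (D(n) = -2 - 218 = -220)
B = -118 (B = -7 + ((-52 + 8) - 67) = -7 + (-44 - 67) = -7 - 111 = -118)
p = -220
g(P) = 39 + P
g(B)/c(-25) + p/17168 = (39 - 118)/(-25) - 220/17168 = -79*(-1/25) - 220*1/17168 = 79/25 - 55/4292 = 337693/107300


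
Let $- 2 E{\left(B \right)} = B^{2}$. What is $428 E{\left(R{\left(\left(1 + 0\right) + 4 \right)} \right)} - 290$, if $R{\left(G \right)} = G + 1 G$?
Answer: $-21690$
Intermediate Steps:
$R{\left(G \right)} = 2 G$ ($R{\left(G \right)} = G + G = 2 G$)
$E{\left(B \right)} = - \frac{B^{2}}{2}$
$428 E{\left(R{\left(\left(1 + 0\right) + 4 \right)} \right)} - 290 = 428 \left(- \frac{\left(2 \left(\left(1 + 0\right) + 4\right)\right)^{2}}{2}\right) - 290 = 428 \left(- \frac{\left(2 \left(1 + 4\right)\right)^{2}}{2}\right) - 290 = 428 \left(- \frac{\left(2 \cdot 5\right)^{2}}{2}\right) - 290 = 428 \left(- \frac{10^{2}}{2}\right) - 290 = 428 \left(\left(- \frac{1}{2}\right) 100\right) - 290 = 428 \left(-50\right) - 290 = -21400 - 290 = -21690$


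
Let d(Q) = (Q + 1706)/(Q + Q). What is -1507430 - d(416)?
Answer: -627091941/416 ≈ -1.5074e+6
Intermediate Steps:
d(Q) = (1706 + Q)/(2*Q) (d(Q) = (1706 + Q)/((2*Q)) = (1706 + Q)*(1/(2*Q)) = (1706 + Q)/(2*Q))
-1507430 - d(416) = -1507430 - (1706 + 416)/(2*416) = -1507430 - 2122/(2*416) = -1507430 - 1*1061/416 = -1507430 - 1061/416 = -627091941/416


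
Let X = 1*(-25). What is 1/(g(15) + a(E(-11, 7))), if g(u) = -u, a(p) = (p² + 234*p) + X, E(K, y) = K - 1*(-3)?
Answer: -1/1848 ≈ -0.00054113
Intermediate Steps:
E(K, y) = 3 + K (E(K, y) = K + 3 = 3 + K)
X = -25
a(p) = -25 + p² + 234*p (a(p) = (p² + 234*p) - 25 = -25 + p² + 234*p)
1/(g(15) + a(E(-11, 7))) = 1/(-1*15 + (-25 + (3 - 11)² + 234*(3 - 11))) = 1/(-15 + (-25 + (-8)² + 234*(-8))) = 1/(-15 + (-25 + 64 - 1872)) = 1/(-15 - 1833) = 1/(-1848) = -1/1848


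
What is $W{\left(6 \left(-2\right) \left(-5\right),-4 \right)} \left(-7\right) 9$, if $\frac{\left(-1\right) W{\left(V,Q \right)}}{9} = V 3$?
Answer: $102060$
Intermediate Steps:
$W{\left(V,Q \right)} = - 27 V$ ($W{\left(V,Q \right)} = - 9 V 3 = - 9 \cdot 3 V = - 27 V$)
$W{\left(6 \left(-2\right) \left(-5\right),-4 \right)} \left(-7\right) 9 = - 27 \cdot 6 \left(-2\right) \left(-5\right) \left(-7\right) 9 = - 27 \left(\left(-12\right) \left(-5\right)\right) \left(-7\right) 9 = \left(-27\right) 60 \left(-7\right) 9 = \left(-1620\right) \left(-7\right) 9 = 11340 \cdot 9 = 102060$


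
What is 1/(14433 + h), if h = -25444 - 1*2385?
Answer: -1/13396 ≈ -7.4649e-5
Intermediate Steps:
h = -27829 (h = -25444 - 2385 = -27829)
1/(14433 + h) = 1/(14433 - 27829) = 1/(-13396) = -1/13396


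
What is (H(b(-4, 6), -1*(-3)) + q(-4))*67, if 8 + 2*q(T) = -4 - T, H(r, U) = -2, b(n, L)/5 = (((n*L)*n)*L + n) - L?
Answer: -402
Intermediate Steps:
b(n, L) = -5*L + 5*n + 5*L²*n² (b(n, L) = 5*((((n*L)*n)*L + n) - L) = 5*((((L*n)*n)*L + n) - L) = 5*(((L*n²)*L + n) - L) = 5*((L²*n² + n) - L) = 5*((n + L²*n²) - L) = 5*(n - L + L²*n²) = -5*L + 5*n + 5*L²*n²)
q(T) = -6 - T/2 (q(T) = -4 + (-4 - T)/2 = -4 + (-2 - T/2) = -6 - T/2)
(H(b(-4, 6), -1*(-3)) + q(-4))*67 = (-2 + (-6 - ½*(-4)))*67 = (-2 + (-6 + 2))*67 = (-2 - 4)*67 = -6*67 = -402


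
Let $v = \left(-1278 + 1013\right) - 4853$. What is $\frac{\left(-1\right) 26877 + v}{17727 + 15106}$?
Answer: $- \frac{31995}{32833} \approx -0.97448$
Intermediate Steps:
$v = -5118$ ($v = -265 - 4853 = -5118$)
$\frac{\left(-1\right) 26877 + v}{17727 + 15106} = \frac{\left(-1\right) 26877 - 5118}{17727 + 15106} = \frac{-26877 - 5118}{32833} = \left(-31995\right) \frac{1}{32833} = - \frac{31995}{32833}$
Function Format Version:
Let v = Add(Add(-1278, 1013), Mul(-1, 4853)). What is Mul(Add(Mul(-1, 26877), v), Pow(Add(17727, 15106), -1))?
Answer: Rational(-31995, 32833) ≈ -0.97448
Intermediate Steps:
v = -5118 (v = Add(-265, -4853) = -5118)
Mul(Add(Mul(-1, 26877), v), Pow(Add(17727, 15106), -1)) = Mul(Add(Mul(-1, 26877), -5118), Pow(Add(17727, 15106), -1)) = Mul(Add(-26877, -5118), Pow(32833, -1)) = Mul(-31995, Rational(1, 32833)) = Rational(-31995, 32833)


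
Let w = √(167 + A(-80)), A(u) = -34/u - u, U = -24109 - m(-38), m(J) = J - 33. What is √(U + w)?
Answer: √(-2403800 + 5*√98970)/10 ≈ 154.99*I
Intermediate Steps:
m(J) = -33 + J
U = -24038 (U = -24109 - (-33 - 38) = -24109 - 1*(-71) = -24109 + 71 = -24038)
A(u) = -u - 34/u
w = √98970/20 (w = √(167 + (-1*(-80) - 34/(-80))) = √(167 + (80 - 34*(-1/80))) = √(167 + (80 + 17/40)) = √(167 + 3217/40) = √(9897/40) = √98970/20 ≈ 15.730)
√(U + w) = √(-24038 + √98970/20)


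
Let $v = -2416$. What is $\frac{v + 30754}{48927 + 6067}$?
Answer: $\frac{14169}{27497} \approx 0.51529$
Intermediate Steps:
$\frac{v + 30754}{48927 + 6067} = \frac{-2416 + 30754}{48927 + 6067} = \frac{28338}{54994} = 28338 \cdot \frac{1}{54994} = \frac{14169}{27497}$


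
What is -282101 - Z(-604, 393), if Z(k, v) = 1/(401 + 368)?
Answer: -216935670/769 ≈ -2.8210e+5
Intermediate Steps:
Z(k, v) = 1/769
-282101 - Z(-604, 393) = -282101 - 1*1/769 = -282101 - 1/769 = -216935670/769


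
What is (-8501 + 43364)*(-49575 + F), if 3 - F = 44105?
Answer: -3265861251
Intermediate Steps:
F = -44102 (F = 3 - 1*44105 = 3 - 44105 = -44102)
(-8501 + 43364)*(-49575 + F) = (-8501 + 43364)*(-49575 - 44102) = 34863*(-93677) = -3265861251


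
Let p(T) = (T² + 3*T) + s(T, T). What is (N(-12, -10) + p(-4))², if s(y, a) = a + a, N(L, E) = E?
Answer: 196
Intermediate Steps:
s(y, a) = 2*a
p(T) = T² + 5*T (p(T) = (T² + 3*T) + 2*T = T² + 5*T)
(N(-12, -10) + p(-4))² = (-10 - 4*(5 - 4))² = (-10 - 4*1)² = (-10 - 4)² = (-14)² = 196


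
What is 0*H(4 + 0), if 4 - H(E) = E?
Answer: 0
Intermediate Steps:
H(E) = 4 - E
0*H(4 + 0) = 0*(4 - (4 + 0)) = 0*(4 - 1*4) = 0*(4 - 4) = 0*0 = 0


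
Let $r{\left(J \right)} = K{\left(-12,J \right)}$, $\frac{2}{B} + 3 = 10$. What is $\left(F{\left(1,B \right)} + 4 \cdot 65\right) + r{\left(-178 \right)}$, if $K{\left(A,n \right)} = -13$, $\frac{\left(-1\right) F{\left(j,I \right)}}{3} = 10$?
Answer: $217$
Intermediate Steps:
$B = \frac{2}{7}$ ($B = \frac{2}{-3 + 10} = \frac{2}{7} \approx 0.28571$)
$F{\left(j,I \right)} = -30$ ($F{\left(j,I \right)} = \left(-3\right) 10 = -30$)
$r{\left(J \right)} = -13$
$\left(F{\left(1,B \right)} + 4 \cdot 65\right) + r{\left(-178 \right)} = \left(-30 + 4 \cdot 65\right) - 13 = \left(-30 + 260\right) - 13 = 230 - 13 = 217$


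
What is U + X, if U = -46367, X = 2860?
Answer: -43507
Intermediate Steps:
U + X = -46367 + 2860 = -43507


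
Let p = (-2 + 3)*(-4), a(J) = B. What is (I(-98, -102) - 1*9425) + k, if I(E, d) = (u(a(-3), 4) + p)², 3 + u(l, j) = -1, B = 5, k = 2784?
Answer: -6577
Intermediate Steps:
a(J) = 5
p = -4 (p = 1*(-4) = -4)
u(l, j) = -4 (u(l, j) = -3 - 1 = -4)
I(E, d) = 64 (I(E, d) = (-4 - 4)² = (-8)² = 64)
(I(-98, -102) - 1*9425) + k = (64 - 1*9425) + 2784 = (64 - 9425) + 2784 = -9361 + 2784 = -6577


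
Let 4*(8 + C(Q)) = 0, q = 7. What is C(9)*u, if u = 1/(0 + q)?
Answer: -8/7 ≈ -1.1429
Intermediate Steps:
C(Q) = -8 (C(Q) = -8 + (¼)*0 = -8 + 0 = -8)
u = ⅐ (u = 1/(0 + 7) = 1/7 = ⅐ ≈ 0.14286)
C(9)*u = -8*⅐ = -8/7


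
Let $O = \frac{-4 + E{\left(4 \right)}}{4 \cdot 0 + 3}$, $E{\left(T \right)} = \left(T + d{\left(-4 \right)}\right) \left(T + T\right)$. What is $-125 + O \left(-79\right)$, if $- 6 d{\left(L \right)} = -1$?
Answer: $- \frac{8077}{9} \approx -897.44$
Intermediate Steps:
$d{\left(L \right)} = \frac{1}{6}$ ($d{\left(L \right)} = \left(- \frac{1}{6}\right) \left(-1\right) = \frac{1}{6}$)
$E{\left(T \right)} = 2 T \left(\frac{1}{6} + T\right)$ ($E{\left(T \right)} = \left(T + \frac{1}{6}\right) \left(T + T\right) = \left(\frac{1}{6} + T\right) 2 T = 2 T \left(\frac{1}{6} + T\right)$)
$O = \frac{88}{9}$ ($O = \frac{-4 + \frac{1}{3} \cdot 4 \left(1 + 6 \cdot 4\right)}{4 \cdot 0 + 3} = \frac{-4 + \frac{1}{3} \cdot 4 \left(1 + 24\right)}{0 + 3} = \frac{-4 + \frac{1}{3} \cdot 4 \cdot 25}{3} = \left(-4 + \frac{100}{3}\right) \frac{1}{3} = \frac{88}{3} \cdot \frac{1}{3} = \frac{88}{9} \approx 9.7778$)
$-125 + O \left(-79\right) = -125 + \frac{88}{9} \left(-79\right) = -125 - \frac{6952}{9} = - \frac{8077}{9}$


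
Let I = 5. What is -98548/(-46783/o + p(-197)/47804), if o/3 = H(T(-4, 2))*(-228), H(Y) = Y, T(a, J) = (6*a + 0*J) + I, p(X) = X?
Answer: 402789524616/14730097 ≈ 27345.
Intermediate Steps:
T(a, J) = 5 + 6*a (T(a, J) = (6*a + 0*J) + 5 = (6*a + 0) + 5 = 6*a + 5 = 5 + 6*a)
o = 12996 (o = 3*((5 + 6*(-4))*(-228)) = 3*((5 - 24)*(-228)) = 3*(-19*(-228)) = 3*4332 = 12996)
-98548/(-46783/o + p(-197)/47804) = -98548/(-46783/12996 - 197/47804) = -98548/(-14730097/4087242) = -98548*(-4087242/14730097) = 402789524616/14730097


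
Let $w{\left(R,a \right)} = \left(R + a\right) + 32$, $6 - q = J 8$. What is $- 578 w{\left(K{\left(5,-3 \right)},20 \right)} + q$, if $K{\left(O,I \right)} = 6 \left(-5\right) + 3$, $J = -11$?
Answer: $-14356$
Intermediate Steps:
$q = 94$ ($q = 6 - \left(-11\right) 8 = 6 - -88 = 6 + 88 = 94$)
$K{\left(O,I \right)} = -27$ ($K{\left(O,I \right)} = -30 + 3 = -27$)
$w{\left(R,a \right)} = 32 + R + a$
$- 578 w{\left(K{\left(5,-3 \right)},20 \right)} + q = - 578 \left(32 - 27 + 20\right) + 94 = \left(-578\right) 25 + 94 = -14450 + 94 = -14356$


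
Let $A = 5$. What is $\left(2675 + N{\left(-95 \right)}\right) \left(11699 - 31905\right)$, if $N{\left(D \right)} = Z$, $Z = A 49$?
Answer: $-59001520$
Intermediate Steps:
$Z = 245$ ($Z = 5 \cdot 49 = 245$)
$N{\left(D \right)} = 245$
$\left(2675 + N{\left(-95 \right)}\right) \left(11699 - 31905\right) = \left(2675 + 245\right) \left(11699 - 31905\right) = 2920 \left(-20206\right) = -59001520$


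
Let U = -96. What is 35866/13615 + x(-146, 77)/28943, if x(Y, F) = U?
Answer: 1036762598/394058945 ≈ 2.6310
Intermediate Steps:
x(Y, F) = -96
35866/13615 + x(-146, 77)/28943 = 35866/13615 - 96/28943 = 1036762598/394058945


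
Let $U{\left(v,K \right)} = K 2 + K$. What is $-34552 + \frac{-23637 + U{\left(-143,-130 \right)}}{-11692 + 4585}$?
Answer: $- \frac{81845679}{2369} \approx -34549.0$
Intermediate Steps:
$U{\left(v,K \right)} = 3 K$ ($U{\left(v,K \right)} = 2 K + K = 3 K$)
$-34552 + \frac{-23637 + U{\left(-143,-130 \right)}}{-11692 + 4585} = -34552 + \frac{-23637 + 3 \left(-130\right)}{-11692 + 4585} = -34552 + \frac{-23637 - 390}{-7107} = -34552 - - \frac{8009}{2369} = -34552 + \frac{8009}{2369} = - \frac{81845679}{2369}$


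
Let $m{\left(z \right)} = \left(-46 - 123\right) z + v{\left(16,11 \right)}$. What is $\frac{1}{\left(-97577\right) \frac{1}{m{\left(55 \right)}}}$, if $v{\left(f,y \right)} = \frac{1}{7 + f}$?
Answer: $\frac{213784}{2244271} \approx 0.095258$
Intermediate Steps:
$m{\left(z \right)} = \frac{1}{23} - 169 z$ ($m{\left(z \right)} = \left(-46 - 123\right) z + \frac{1}{7 + 16} = \left(-46 - 123\right) z + \frac{1}{23} = - 169 z + \frac{1}{23} = \frac{1}{23} - 169 z$)
$\frac{1}{\left(-97577\right) \frac{1}{m{\left(55 \right)}}} = \frac{1}{\left(-97577\right) \frac{1}{\frac{1}{23} - 9295}} = \frac{1}{\left(-97577\right) \frac{1}{- \frac{213784}{23}}} = \frac{1}{\left(-97577\right) \left(- \frac{23}{213784}\right)} = \frac{1}{\frac{2244271}{213784}} = \frac{213784}{2244271}$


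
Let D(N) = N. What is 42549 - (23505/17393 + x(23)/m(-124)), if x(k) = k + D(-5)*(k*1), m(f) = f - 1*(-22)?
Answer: 37740793774/887043 ≈ 42547.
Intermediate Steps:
m(f) = 22 + f (m(f) = f + 22 = 22 + f)
x(k) = -4*k (x(k) = k - 5*k = -4*k)
42549 - (23505/17393 + x(23)/m(-124)) = 42549 - (23505/17393 + (-4*23)/(22 - 124)) = 42549 - (23505*(1/17393) - 92/(-102)) = 42549 - (23505/17393 - 92*(-1/102)) = 42549 - (23505/17393 + 46/51) = 42549 - 1*1998833/887043 = 42549 - 1998833/887043 = 37740793774/887043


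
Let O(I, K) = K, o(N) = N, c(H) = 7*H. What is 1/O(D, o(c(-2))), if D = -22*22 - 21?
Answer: -1/14 ≈ -0.071429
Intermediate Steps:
D = -505 (D = -484 - 21 = -505)
1/O(D, o(c(-2))) = 1/(7*(-2)) = 1/(-14) = -1/14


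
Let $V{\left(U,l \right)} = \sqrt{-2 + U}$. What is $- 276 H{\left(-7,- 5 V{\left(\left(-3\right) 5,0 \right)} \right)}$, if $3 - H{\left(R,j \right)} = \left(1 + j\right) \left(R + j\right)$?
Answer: $-120060 + 8280 i \sqrt{17} \approx -1.2006 \cdot 10^{5} + 34139.0 i$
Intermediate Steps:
$H{\left(R,j \right)} = 3 - \left(1 + j\right) \left(R + j\right)$
$- 276 H{\left(-7,- 5 V{\left(\left(-3\right) 5,0 \right)} \right)} = - 276 \left(3 - -7 - - 5 \sqrt{-2 - 15} - \left(- 5 \sqrt{-2 - 15}\right)^{2} - - 7 \left(- 5 \sqrt{-2 - 15}\right)\right) = - 276 \left(3 + 7 - - 5 \sqrt{-2 - 15} - \left(- 5 \sqrt{-2 - 15}\right)^{2} - - 7 \left(- 5 \sqrt{-2 - 15}\right)\right) = - 276 \left(3 + 7 - - 5 \sqrt{-17} - \left(- 5 \sqrt{-17}\right)^{2} - - 7 \left(- 5 \sqrt{-17}\right)\right) = - 276 \left(3 + 7 - - 5 i \sqrt{17} - \left(- 5 i \sqrt{17}\right)^{2} - - 7 \left(- 5 i \sqrt{17}\right)\right) = - 276 \left(3 + 7 + 5 i \sqrt{17} - -425 - 35 i \sqrt{17}\right) = - 276 \left(3 + 7 + 5 i \sqrt{17} + 425 - 35 i \sqrt{17}\right) = - 276 \left(435 - 30 i \sqrt{17}\right) = -120060 + 8280 i \sqrt{17}$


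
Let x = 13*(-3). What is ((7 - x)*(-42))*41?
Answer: -79212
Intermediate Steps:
x = -39
((7 - x)*(-42))*41 = ((7 - 1*(-39))*(-42))*41 = ((7 + 39)*(-42))*41 = (46*(-42))*41 = -1932*41 = -79212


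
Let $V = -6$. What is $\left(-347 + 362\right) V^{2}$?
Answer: $540$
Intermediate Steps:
$\left(-347 + 362\right) V^{2} = \left(-347 + 362\right) \left(-6\right)^{2} = 15 \cdot 36 = 540$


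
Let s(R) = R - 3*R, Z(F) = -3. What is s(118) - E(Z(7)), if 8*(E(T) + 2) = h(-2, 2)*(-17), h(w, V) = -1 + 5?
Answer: -451/2 ≈ -225.50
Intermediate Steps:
h(w, V) = 4
s(R) = -2*R
E(T) = -21/2 (E(T) = -2 + (4*(-17))/8 = -2 + (⅛)*(-68) = -2 - 17/2 = -21/2)
s(118) - E(Z(7)) = -2*118 - 1*(-21/2) = -236 + 21/2 = -451/2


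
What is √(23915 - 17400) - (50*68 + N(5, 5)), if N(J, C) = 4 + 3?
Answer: -3407 + √6515 ≈ -3326.3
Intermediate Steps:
N(J, C) = 7
√(23915 - 17400) - (50*68 + N(5, 5)) = √(23915 - 17400) - (50*68 + 7) = √6515 - (3400 + 7) = √6515 - 1*3407 = √6515 - 3407 = -3407 + √6515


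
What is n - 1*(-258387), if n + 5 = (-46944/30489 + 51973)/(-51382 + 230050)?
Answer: 469171308959639/1815802884 ≈ 2.5838e+5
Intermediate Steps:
n = -8550828469/1815802884 (n = -5 + (-46944/30489 + 51973)/(-51382 + 230050) = -5 + (-46944*1/30489 + 51973)/178668 = -5 + (-15648/10163 + 51973)*(1/178668) = -5 + (528185951/10163)*(1/178668) = -5 + 528185951/1815802884 = -8550828469/1815802884 ≈ -4.7091)
n - 1*(-258387) = -8550828469/1815802884 - 1*(-258387) = -8550828469/1815802884 + 258387 = 469171308959639/1815802884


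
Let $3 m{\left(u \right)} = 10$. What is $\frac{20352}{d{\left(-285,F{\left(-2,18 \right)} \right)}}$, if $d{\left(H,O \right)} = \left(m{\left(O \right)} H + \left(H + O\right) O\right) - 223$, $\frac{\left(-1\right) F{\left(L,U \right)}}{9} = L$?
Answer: $- \frac{6784}{1993} \approx -3.4039$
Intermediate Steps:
$F{\left(L,U \right)} = - 9 L$
$m{\left(u \right)} = \frac{10}{3}$ ($m{\left(u \right)} = \frac{1}{3} \cdot 10 = \frac{10}{3}$)
$d{\left(H,O \right)} = -223 + \frac{10 H}{3} + O \left(H + O\right)$ ($d{\left(H,O \right)} = \left(\frac{10 H}{3} + \left(H + O\right) O\right) - 223 = \left(\frac{10 H}{3} + O \left(H + O\right)\right) - 223 = -223 + \frac{10 H}{3} + O \left(H + O\right)$)
$\frac{20352}{d{\left(-285,F{\left(-2,18 \right)} \right)}} = \frac{20352}{-223 + \left(\left(-9\right) \left(-2\right)\right)^{2} + \frac{10}{3} \left(-285\right) - 285 \left(\left(-9\right) \left(-2\right)\right)} = \frac{20352}{-223 + 18^{2} - 950 - 5130} = \frac{20352}{-223 + 324 - 950 - 5130} = \frac{20352}{-5979} = 20352 \left(- \frac{1}{5979}\right) = - \frac{6784}{1993}$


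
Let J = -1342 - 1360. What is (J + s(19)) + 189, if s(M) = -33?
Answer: -2546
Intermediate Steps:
J = -2702
(J + s(19)) + 189 = (-2702 - 33) + 189 = -2735 + 189 = -2546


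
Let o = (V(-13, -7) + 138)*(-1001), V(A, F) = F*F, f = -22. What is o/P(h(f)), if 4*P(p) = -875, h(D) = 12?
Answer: 106964/125 ≈ 855.71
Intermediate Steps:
V(A, F) = F²
P(p) = -875/4 (P(p) = (¼)*(-875) = -875/4)
o = -187187 (o = ((-7)² + 138)*(-1001) = (49 + 138)*(-1001) = 187*(-1001) = -187187)
o/P(h(f)) = -187187/(-875/4) = -187187*(-4/875) = 106964/125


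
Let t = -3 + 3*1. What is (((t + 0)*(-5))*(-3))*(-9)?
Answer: 0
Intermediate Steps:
t = 0 (t = -3 + 3 = 0)
(((t + 0)*(-5))*(-3))*(-9) = (((0 + 0)*(-5))*(-3))*(-9) = ((0*(-5))*(-3))*(-9) = (0*(-3))*(-9) = 0*(-9) = 0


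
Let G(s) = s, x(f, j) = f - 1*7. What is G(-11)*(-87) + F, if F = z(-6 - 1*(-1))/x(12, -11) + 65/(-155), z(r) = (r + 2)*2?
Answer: 148084/155 ≈ 955.38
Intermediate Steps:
z(r) = 4 + 2*r (z(r) = (2 + r)*2 = 4 + 2*r)
x(f, j) = -7 + f (x(f, j) = f - 7 = -7 + f)
F = -251/155 (F = (4 + 2*(-6 - 1*(-1)))/(-7 + 12) + 65/(-155) = (4 + 2*(-6 + 1))/5 + 65*(-1/155) = (4 + 2*(-5))*(⅕) - 13/31 = (4 - 10)*(⅕) - 13/31 = -6*⅕ - 13/31 = -6/5 - 13/31 = -251/155 ≈ -1.6194)
G(-11)*(-87) + F = -11*(-87) - 251/155 = 957 - 251/155 = 148084/155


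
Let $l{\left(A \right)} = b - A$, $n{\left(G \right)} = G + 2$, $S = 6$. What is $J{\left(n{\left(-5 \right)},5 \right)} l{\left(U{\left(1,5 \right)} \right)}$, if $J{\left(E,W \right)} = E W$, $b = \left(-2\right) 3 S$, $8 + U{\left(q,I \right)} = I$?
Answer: $495$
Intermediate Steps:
$U{\left(q,I \right)} = -8 + I$
$n{\left(G \right)} = 2 + G$
$b = -36$ ($b = \left(-2\right) 3 \cdot 6 = \left(-6\right) 6 = -36$)
$l{\left(A \right)} = -36 - A$
$J{\left(n{\left(-5 \right)},5 \right)} l{\left(U{\left(1,5 \right)} \right)} = \left(2 - 5\right) 5 \left(-36 - \left(-8 + 5\right)\right) = \left(-3\right) 5 \left(-36 - -3\right) = - 15 \left(-36 + 3\right) = \left(-15\right) \left(-33\right) = 495$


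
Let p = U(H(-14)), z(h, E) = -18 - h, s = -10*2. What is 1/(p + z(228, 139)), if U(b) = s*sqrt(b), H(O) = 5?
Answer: -123/29258 + 5*sqrt(5)/14629 ≈ -0.0034397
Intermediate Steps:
s = -20
U(b) = -20*sqrt(b)
p = -20*sqrt(5) ≈ -44.721
1/(p + z(228, 139)) = 1/(-20*sqrt(5) + (-18 - 1*228)) = 1/(-20*sqrt(5) + (-18 - 228)) = 1/(-20*sqrt(5) - 246) = 1/(-246 - 20*sqrt(5))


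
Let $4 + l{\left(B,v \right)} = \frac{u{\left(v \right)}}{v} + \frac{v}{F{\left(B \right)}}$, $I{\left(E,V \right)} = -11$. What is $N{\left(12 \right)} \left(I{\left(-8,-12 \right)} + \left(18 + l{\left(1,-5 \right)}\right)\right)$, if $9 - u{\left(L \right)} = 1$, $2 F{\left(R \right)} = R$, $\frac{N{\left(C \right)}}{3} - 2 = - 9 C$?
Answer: $\frac{13674}{5} \approx 2734.8$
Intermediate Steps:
$N{\left(C \right)} = 6 - 27 C$ ($N{\left(C \right)} = 6 + 3 \left(- 9 C\right) = 6 - 27 C$)
$F{\left(R \right)} = \frac{R}{2}$
$u{\left(L \right)} = 8$ ($u{\left(L \right)} = 9 - 1 = 8$)
$l{\left(B,v \right)} = -4 + \frac{8}{v} + \frac{2 v}{B}$ ($l{\left(B,v \right)} = -4 + \left(\frac{8}{v} + \frac{v}{\frac{1}{2} B}\right) = -4 + \left(\frac{8}{v} + v \frac{2}{B}\right) = -4 + \left(\frac{8}{v} + \frac{2 v}{B}\right) = -4 + \frac{8}{v} + \frac{2 v}{B}$)
$N{\left(12 \right)} \left(I{\left(-8,-12 \right)} + \left(18 + l{\left(1,-5 \right)}\right)\right) = \left(6 - 324\right) \left(-11 + \left(18 + \left(-4 + \frac{8}{-5} + 2 \left(-5\right) 1^{-1}\right)\right)\right) = \left(6 - 324\right) \left(-11 + \left(18 + \left(-4 + 8 \left(- \frac{1}{5}\right) + 2 \left(-5\right) 1\right)\right)\right) = - 318 \left(-11 + \left(18 - \frac{78}{5}\right)\right) = - 318 \left(-11 + \frac{12}{5}\right) = \left(-318\right) \left(- \frac{43}{5}\right) = \frac{13674}{5}$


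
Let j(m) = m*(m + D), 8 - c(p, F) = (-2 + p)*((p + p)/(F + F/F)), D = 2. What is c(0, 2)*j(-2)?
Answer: 0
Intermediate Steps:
c(p, F) = 8 - 2*p*(-2 + p)/(1 + F) (c(p, F) = 8 - (-2 + p)*(p + p)/(F + F/F) = 8 - (-2 + p)*(2*p)/(F + 1) = 8 - (-2 + p)*(2*p)/(1 + F) = 8 - (-2 + p)*2*p/(1 + F) = 8 - 2*p*(-2 + p)/(1 + F))
j(m) = m*(2 + m) (j(m) = m*(m + 2) = m*(2 + m))
c(0, 2)*j(-2) = (2*(4 - 1*0**2 + 2*0 + 4*2)/(1 + 2))*(-2*(2 - 2)) = (2*(4 - 1*0 + 0 + 8)/3)*(-2*0) = (2*(1/3)*(4 + 0 + 0 + 8))*0 = (2*(1/3)*12)*0 = 8*0 = 0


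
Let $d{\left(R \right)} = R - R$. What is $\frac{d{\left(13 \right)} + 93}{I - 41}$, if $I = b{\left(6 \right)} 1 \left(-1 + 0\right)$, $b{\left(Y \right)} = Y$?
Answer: $- \frac{93}{47} \approx -1.9787$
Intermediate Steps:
$d{\left(R \right)} = 0$
$I = -6$ ($I = 6 \cdot 1 \left(-1 + 0\right) = 6 \cdot 1 \left(-1\right) = 6 \left(-1\right) = -6$)
$\frac{d{\left(13 \right)} + 93}{I - 41} = \frac{0 + 93}{-6 - 41} = \frac{93}{-47} = 93 \left(- \frac{1}{47}\right) = - \frac{93}{47}$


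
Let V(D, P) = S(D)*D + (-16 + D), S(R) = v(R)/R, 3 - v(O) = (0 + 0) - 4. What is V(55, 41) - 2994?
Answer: -2948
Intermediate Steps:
v(O) = 7 (v(O) = 3 - ((0 + 0) - 4) = 3 - (0 - 4) = 3 - 1*(-4) = 3 + 4 = 7)
S(R) = 7/R
V(D, P) = -9 + D (V(D, P) = (7/D)*D + (-16 + D) = 7 + (-16 + D) = -9 + D)
V(55, 41) - 2994 = (-9 + 55) - 2994 = 46 - 2994 = -2948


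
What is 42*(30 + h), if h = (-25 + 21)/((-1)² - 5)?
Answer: 1302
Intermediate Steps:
h = 1 (h = -4/(1 - 5) = -4/(-4) = -4*(-¼) = 1)
42*(30 + h) = 42*(30 + 1) = 42*31 = 1302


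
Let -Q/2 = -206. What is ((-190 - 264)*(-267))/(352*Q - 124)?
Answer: 20203/24150 ≈ 0.83656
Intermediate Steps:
Q = 412 (Q = -2*(-206) = 412)
((-190 - 264)*(-267))/(352*Q - 124) = ((-190 - 264)*(-267))/(352*412 - 124) = (-454*(-267))/(145024 - 124) = 121218/144900 = 121218*(1/144900) = 20203/24150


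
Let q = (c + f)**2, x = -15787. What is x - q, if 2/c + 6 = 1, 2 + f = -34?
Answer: -427799/25 ≈ -17112.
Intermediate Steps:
f = -36 (f = -2 - 34 = -36)
c = -2/5 (c = 2/(-6 + 1) = 2/(-5) = 2*(-1/5) = -2/5 ≈ -0.40000)
q = 33124/25 (q = (-2/5 - 36)**2 = (-182/5)**2 = 33124/25 ≈ 1325.0)
x - q = -15787 - 1*33124/25 = -15787 - 33124/25 = -427799/25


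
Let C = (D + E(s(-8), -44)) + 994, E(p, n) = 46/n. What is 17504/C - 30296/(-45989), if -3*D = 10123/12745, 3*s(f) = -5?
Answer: 702432455290744/38401774744441 ≈ 18.292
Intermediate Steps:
s(f) = -5/3 (s(f) = (1/3)*(-5) = -5/3)
D = -10123/38235 (D = -10123/(3*12745) = -1/3*10123/12745 = -10123/38235 ≈ -0.26476)
C = 835020869/841170 (C = (-10123/38235 + 46/(-44)) + 994 = (-10123/38235 + 46*(-1/44)) + 994 = (-10123/38235 - 23/22) + 994 = -1102111/841170 + 994 = 835020869/841170 ≈ 992.69)
17504/C - 30296/(-45989) = 17504/(835020869/841170) - 30296/(-45989) = 17504*(841170/835020869) - 30296*(-1/45989) = 14723839680/835020869 + 30296/45989 = 702432455290744/38401774744441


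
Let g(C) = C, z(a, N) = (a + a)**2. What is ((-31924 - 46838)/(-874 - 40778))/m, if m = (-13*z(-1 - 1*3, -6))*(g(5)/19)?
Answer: -249413/28878720 ≈ -0.0086366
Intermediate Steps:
z(a, N) = 4*a**2 (z(a, N) = (2*a)**2 = 4*a**2)
m = -4160/19 (m = (-52*(-1 - 1*3)**2)*(5/19) = (-52*(-1 - 3)**2)*(5*(1/19)) = -52*(-4)**2*(5/19) = -52*16*(5/19) = -13*64*(5/19) = -832*5/19 = -4160/19 ≈ -218.95)
((-31924 - 46838)/(-874 - 40778))/m = ((-31924 - 46838)/(-874 - 40778))/(-4160/19) = -78762/(-41652)*(-19/4160) = -78762*(-1/41652)*(-19/4160) = (13127/6942)*(-19/4160) = -249413/28878720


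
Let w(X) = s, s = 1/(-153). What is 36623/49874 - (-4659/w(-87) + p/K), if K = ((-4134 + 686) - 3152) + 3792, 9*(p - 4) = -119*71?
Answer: -449228928098281/630207864 ≈ -7.1283e+5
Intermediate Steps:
p = -8413/9 (p = 4 + (-119*71)/9 = 4 + (1/9)*(-8449) = 4 - 8449/9 = -8413/9 ≈ -934.78)
K = -2808 (K = (-3448 - 3152) + 3792 = -6600 + 3792 = -2808)
s = -1/153 ≈ -0.0065359
w(X) = -1/153
36623/49874 - (-4659/w(-87) + p/K) = 36623/49874 - (-4659/(-1/153) - 8413/9/(-2808)) = 36623*(1/49874) - (-4659*(-153) - 8413/9*(-1/2808)) = 36623/49874 - (712827 + 8413/25272) = 36623/49874 - 1*18014572357/25272 = 36623/49874 - 18014572357/25272 = -449228928098281/630207864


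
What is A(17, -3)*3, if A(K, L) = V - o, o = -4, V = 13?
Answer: 51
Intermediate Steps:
A(K, L) = 17 (A(K, L) = 13 - 1*(-4) = 13 + 4 = 17)
A(17, -3)*3 = 17*3 = 51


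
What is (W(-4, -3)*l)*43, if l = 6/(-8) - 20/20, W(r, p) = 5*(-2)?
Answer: 1505/2 ≈ 752.50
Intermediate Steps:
W(r, p) = -10
l = -7/4 (l = 6*(-⅛) - 20*1/20 = -¾ - 1 = -7/4 ≈ -1.7500)
(W(-4, -3)*l)*43 = -10*(-7/4)*43 = (35/2)*43 = 1505/2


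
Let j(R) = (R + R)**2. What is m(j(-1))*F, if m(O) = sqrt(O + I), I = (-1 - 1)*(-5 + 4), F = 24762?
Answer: 24762*sqrt(6) ≈ 60654.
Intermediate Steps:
I = 2 (I = -2*(-1) = 2)
j(R) = 4*R**2 (j(R) = (2*R)**2 = 4*R**2)
m(O) = sqrt(2 + O) (m(O) = sqrt(O + 2) = sqrt(2 + O))
m(j(-1))*F = sqrt(2 + 4*(-1)**2)*24762 = sqrt(2 + 4*1)*24762 = sqrt(2 + 4)*24762 = sqrt(6)*24762 = 24762*sqrt(6)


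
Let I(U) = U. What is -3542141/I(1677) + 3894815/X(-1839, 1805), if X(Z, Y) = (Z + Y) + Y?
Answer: 258473044/2969967 ≈ 87.029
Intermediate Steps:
X(Z, Y) = Z + 2*Y (X(Z, Y) = (Y + Z) + Y = Z + 2*Y)
-3542141/I(1677) + 3894815/X(-1839, 1805) = -3542141/1677 + 3894815/(-1839 + 2*1805) = -3542141*1/1677 + 3894815/(-1839 + 3610) = -3542141/1677 + 3894815/1771 = 258473044/2969967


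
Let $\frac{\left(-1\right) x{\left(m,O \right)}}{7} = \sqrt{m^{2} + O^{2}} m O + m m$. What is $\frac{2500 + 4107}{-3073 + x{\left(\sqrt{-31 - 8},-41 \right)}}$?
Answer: $- \frac{6607 i}{287 \sqrt{64038} + 2800 i} \approx -0.003502 - 0.090836 i$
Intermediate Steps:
$x{\left(m,O \right)} = - 7 m^{2} - 7 O m \sqrt{O^{2} + m^{2}}$ ($x{\left(m,O \right)} = - 7 \left(\sqrt{m^{2} + O^{2}} m O + m m\right) = - 7 \left(\sqrt{O^{2} + m^{2}} m O + m^{2}\right) = - 7 \left(m \sqrt{O^{2} + m^{2}} O + m^{2}\right) = - 7 \left(O m \sqrt{O^{2} + m^{2}} + m^{2}\right) = - 7 \left(m^{2} + O m \sqrt{O^{2} + m^{2}}\right) = - 7 m^{2} - 7 O m \sqrt{O^{2} + m^{2}}$)
$\frac{2500 + 4107}{-3073 + x{\left(\sqrt{-31 - 8},-41 \right)}} = \frac{2500 + 4107}{-3073 - 7 \sqrt{-31 - 8} \left(\sqrt{-31 - 8} - 41 \sqrt{\left(-41\right)^{2} + \left(\sqrt{-31 - 8}\right)^{2}}\right)} = \frac{6607}{-3073 - 7 \sqrt{-39} \left(\sqrt{-39} - 41 \sqrt{1681 + \left(\sqrt{-39}\right)^{2}}\right)} = \frac{6607}{-3073 - 7 i \sqrt{39} \left(i \sqrt{39} - 41 \sqrt{1681 + \left(i \sqrt{39}\right)^{2}}\right)} = \frac{6607}{-3073 - 7 i \sqrt{39} \left(i \sqrt{39} - 41 \sqrt{1681 - 39}\right)} = \frac{6607}{-3073 - 7 i \sqrt{39} \left(i \sqrt{39} - 41 \sqrt{1642}\right)} = \frac{6607}{-3073 - 7 i \sqrt{39} \left(- 41 \sqrt{1642} + i \sqrt{39}\right)}$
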